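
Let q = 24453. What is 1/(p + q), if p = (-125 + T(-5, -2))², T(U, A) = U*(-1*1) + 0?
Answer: 1/38853 ≈ 2.5738e-5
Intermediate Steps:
T(U, A) = -U (T(U, A) = U*(-1) + 0 = -U + 0 = -U)
p = 14400 (p = (-125 - 1*(-5))² = (-125 + 5)² = (-120)² = 14400)
1/(p + q) = 1/(14400 + 24453) = 1/38853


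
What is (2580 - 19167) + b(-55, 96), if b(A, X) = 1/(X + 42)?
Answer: -2289005/138 ≈ -16587.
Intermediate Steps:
b(A, X) = 1/(42 + X)
(2580 - 19167) + b(-55, 96) = (2580 - 19167) + 1/(42 + 96) = -16587 + 1/138 = -2289005/138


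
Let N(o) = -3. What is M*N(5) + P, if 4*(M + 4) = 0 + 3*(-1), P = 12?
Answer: 105/4 ≈ 26.250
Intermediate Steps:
M = -19/4 (M = -4 + (0 + 3*(-1))/4 = -4 + (0 - 3)/4 = -4 + (¼)*(-3) = -4 - ¾ = -19/4 ≈ -4.7500)
M*N(5) + P = -19/4*(-3) + 12 = 57/4 + 12 = 105/4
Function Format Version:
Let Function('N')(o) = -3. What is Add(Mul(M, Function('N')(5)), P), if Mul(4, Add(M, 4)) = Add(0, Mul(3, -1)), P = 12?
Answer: Rational(105, 4) ≈ 26.250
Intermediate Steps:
M = Rational(-19, 4) (M = Add(-4, Mul(Rational(1, 4), Add(0, Mul(3, -1)))) = Add(-4, Mul(Rational(1, 4), Add(0, -3))) = Add(-4, Mul(Rational(1, 4), -3)) = Add(-4, Rational(-3, 4)) = Rational(-19, 4) ≈ -4.7500)
Add(Mul(M, Function('N')(5)), P) = Add(Mul(Rational(-19, 4), -3), 12) = Add(Rational(57, 4), 12) = Rational(105, 4)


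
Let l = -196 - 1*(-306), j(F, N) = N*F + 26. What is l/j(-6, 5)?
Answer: -55/2 ≈ -27.500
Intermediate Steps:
j(F, N) = 26 + F*N (j(F, N) = F*N + 26 = 26 + F*N)
l = 110 (l = -196 + 306 = 110)
l/j(-6, 5) = 110/(26 - 6*5) = 110/(26 - 30) = 110/(-4) = 110*(-¼) = -55/2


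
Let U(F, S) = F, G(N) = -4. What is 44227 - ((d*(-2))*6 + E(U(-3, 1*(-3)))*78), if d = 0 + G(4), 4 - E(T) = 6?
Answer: 44335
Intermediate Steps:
E(T) = -2 (E(T) = 4 - 1*6 = 4 - 6 = -2)
d = -4 (d = 0 - 4 = -4)
44227 - ((d*(-2))*6 + E(U(-3, 1*(-3)))*78) = 44227 - (-4*(-2)*6 - 2*78) = 44227 - (8*6 - 156) = 44227 - (48 - 156) = 44227 - 1*(-108) = 44227 + 108 = 44335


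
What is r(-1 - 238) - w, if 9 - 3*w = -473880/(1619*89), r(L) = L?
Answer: -35027982/144091 ≈ -243.10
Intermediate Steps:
w = 590233/144091 (w = 3 - (-157960)/(1619*89) = 3 - (-157960)/144091 = 3 - ⅓*(-473880/144091) = 3 + 157960/144091 = 590233/144091 ≈ 4.0963)
r(-1 - 238) - w = (-1 - 238) - 1*590233/144091 = -239 - 590233/144091 = -35027982/144091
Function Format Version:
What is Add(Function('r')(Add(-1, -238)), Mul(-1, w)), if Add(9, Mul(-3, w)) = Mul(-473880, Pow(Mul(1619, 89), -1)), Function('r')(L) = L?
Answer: Rational(-35027982, 144091) ≈ -243.10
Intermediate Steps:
w = Rational(590233, 144091) (w = Add(3, Mul(Rational(-1, 3), Mul(-473880, Pow(Mul(1619, 89), -1)))) = Add(3, Mul(Rational(-1, 3), Mul(-473880, Pow(144091, -1)))) = Add(3, Mul(Rational(-1, 3), Mul(-473880, Rational(1, 144091)))) = Add(3, Mul(Rational(-1, 3), Rational(-473880, 144091))) = Add(3, Rational(157960, 144091)) = Rational(590233, 144091) ≈ 4.0963)
Add(Function('r')(Add(-1, -238)), Mul(-1, w)) = Add(Add(-1, -238), Mul(-1, Rational(590233, 144091))) = Add(-239, Rational(-590233, 144091)) = Rational(-35027982, 144091)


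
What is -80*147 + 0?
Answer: -11760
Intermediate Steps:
-80*147 + 0 = -11760 + 0 = -11760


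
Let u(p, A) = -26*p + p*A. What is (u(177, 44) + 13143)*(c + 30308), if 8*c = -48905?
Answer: 3160624911/8 ≈ 3.9508e+8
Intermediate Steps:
c = -48905/8 (c = (⅛)*(-48905) = -48905/8 ≈ -6113.1)
u(p, A) = -26*p + A*p
(u(177, 44) + 13143)*(c + 30308) = (177*(-26 + 44) + 13143)*(-48905/8 + 30308) = (177*18 + 13143)*(193559/8) = (3186 + 13143)*(193559/8) = 16329*(193559/8) = 3160624911/8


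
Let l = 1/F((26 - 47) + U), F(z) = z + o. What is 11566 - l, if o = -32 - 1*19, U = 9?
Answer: 728659/63 ≈ 11566.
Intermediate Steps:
o = -51 (o = -32 - 19 = -51)
F(z) = -51 + z (F(z) = z - 51 = -51 + z)
l = -1/63 (l = 1/(-51 + ((26 - 47) + 9)) = 1/(-51 + (-21 + 9)) = 1/(-51 - 12) = 1/(-63) = -1/63 ≈ -0.015873)
11566 - l = 11566 - 1*(-1/63) = 11566 + 1/63 = 728659/63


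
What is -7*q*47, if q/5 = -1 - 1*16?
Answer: 27965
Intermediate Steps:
q = -85 (q = 5*(-1 - 1*16) = 5*(-1 - 16) = 5*(-17) = -85)
-7*q*47 = -7*(-85)*47 = 595*47 = 27965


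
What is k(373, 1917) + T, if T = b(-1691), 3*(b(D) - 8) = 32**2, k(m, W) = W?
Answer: 6799/3 ≈ 2266.3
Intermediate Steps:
b(D) = 1048/3 (b(D) = 8 + (1/3)*32**2 = 8 + (1/3)*1024 = 8 + 1024/3 = 1048/3)
T = 1048/3 ≈ 349.33
k(373, 1917) + T = 1917 + 1048/3 = 6799/3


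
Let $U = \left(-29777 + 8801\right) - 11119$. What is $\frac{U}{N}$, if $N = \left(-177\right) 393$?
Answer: $\frac{245}{531} \approx 0.46139$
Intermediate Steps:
$U = -32095$ ($U = -20976 - 11119 = -32095$)
$N = -69561$
$\frac{U}{N} = - \frac{32095}{-69561} = \left(-32095\right) \left(- \frac{1}{69561}\right) = \frac{245}{531}$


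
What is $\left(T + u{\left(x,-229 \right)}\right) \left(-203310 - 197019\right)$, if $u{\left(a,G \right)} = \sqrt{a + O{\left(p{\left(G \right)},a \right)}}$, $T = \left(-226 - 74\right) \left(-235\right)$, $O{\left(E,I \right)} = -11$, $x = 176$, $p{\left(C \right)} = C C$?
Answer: $-28223194500 - 400329 \sqrt{165} \approx -2.8228 \cdot 10^{10}$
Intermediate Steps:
$p{\left(C \right)} = C^{2}$
$T = 70500$ ($T = \left(-300\right) \left(-235\right) = 70500$)
$u{\left(a,G \right)} = \sqrt{-11 + a}$ ($u{\left(a,G \right)} = \sqrt{a - 11} = \sqrt{-11 + a}$)
$\left(T + u{\left(x,-229 \right)}\right) \left(-203310 - 197019\right) = \left(70500 + \sqrt{-11 + 176}\right) \left(-203310 - 197019\right) = \left(70500 + \sqrt{165}\right) \left(-203310 - 197019\right) = \left(70500 + \sqrt{165}\right) \left(-400329\right) = -28223194500 - 400329 \sqrt{165}$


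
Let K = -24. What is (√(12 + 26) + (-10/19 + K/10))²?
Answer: 420234/9025 - 556*√38/95 ≈ 10.485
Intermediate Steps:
(√(12 + 26) + (-10/19 + K/10))² = (√(12 + 26) + (-10/19 - 24/10))² = (√38 + (-10*1/19 - 24*⅒))² = (√38 + (-10/19 - 12/5))² = (√38 - 278/95)² = (-278/95 + √38)²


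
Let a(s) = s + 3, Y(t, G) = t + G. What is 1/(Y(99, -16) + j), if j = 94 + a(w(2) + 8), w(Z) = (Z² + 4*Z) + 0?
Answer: 1/200 ≈ 0.0050000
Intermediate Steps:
w(Z) = Z² + 4*Z
Y(t, G) = G + t
a(s) = 3 + s
j = 117 (j = 94 + (3 + (2*(4 + 2) + 8)) = 94 + (3 + (2*6 + 8)) = 94 + (3 + (12 + 8)) = 94 + (3 + 20) = 94 + 23 = 117)
1/(Y(99, -16) + j) = 1/((-16 + 99) + 117) = 1/(83 + 117) = 1/200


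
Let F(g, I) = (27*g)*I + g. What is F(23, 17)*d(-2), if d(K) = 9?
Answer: 95220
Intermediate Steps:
F(g, I) = g + 27*I*g (F(g, I) = 27*I*g + g = g + 27*I*g)
F(23, 17)*d(-2) = (23*(1 + 27*17))*9 = (23*(1 + 459))*9 = (23*460)*9 = 10580*9 = 95220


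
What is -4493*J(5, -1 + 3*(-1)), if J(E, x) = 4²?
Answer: -71888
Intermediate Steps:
J(E, x) = 16
-4493*J(5, -1 + 3*(-1)) = -4493*16 = -71888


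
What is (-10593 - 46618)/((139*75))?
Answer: -57211/10425 ≈ -5.4879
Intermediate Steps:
(-10593 - 46618)/((139*75)) = -57211/10425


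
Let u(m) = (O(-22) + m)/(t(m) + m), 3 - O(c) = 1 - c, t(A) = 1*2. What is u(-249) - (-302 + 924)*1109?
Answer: -170379837/247 ≈ -6.8980e+5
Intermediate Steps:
t(A) = 2
O(c) = 2 + c (O(c) = 3 - (1 - c) = 3 + (-1 + c) = 2 + c)
u(m) = (-20 + m)/(2 + m) (u(m) = ((2 - 22) + m)/(2 + m) = (-20 + m)/(2 + m))
u(-249) - (-302 + 924)*1109 = (-20 - 249)/(2 - 249) - (-302 + 924)*1109 = -269/(-247) - 622*1109 = -1/247*(-269) - 1*689798 = 269/247 - 689798 = -170379837/247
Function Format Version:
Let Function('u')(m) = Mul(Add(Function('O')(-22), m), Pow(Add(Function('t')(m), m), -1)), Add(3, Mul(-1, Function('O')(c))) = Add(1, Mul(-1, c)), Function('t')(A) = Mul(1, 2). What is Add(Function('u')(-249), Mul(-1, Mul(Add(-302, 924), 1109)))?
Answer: Rational(-170379837, 247) ≈ -6.8980e+5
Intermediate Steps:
Function('t')(A) = 2
Function('O')(c) = Add(2, c) (Function('O')(c) = Add(3, Mul(-1, Add(1, Mul(-1, c)))) = Add(3, Add(-1, c)) = Add(2, c))
Function('u')(m) = Mul(Pow(Add(2, m), -1), Add(-20, m)) (Function('u')(m) = Mul(Add(Add(2, -22), m), Pow(Add(2, m), -1)) = Mul(Add(-20, m), Pow(Add(2, m), -1)) = Mul(Pow(Add(2, m), -1), Add(-20, m)))
Add(Function('u')(-249), Mul(-1, Mul(Add(-302, 924), 1109))) = Add(Mul(Pow(Add(2, -249), -1), Add(-20, -249)), Mul(-1, Mul(Add(-302, 924), 1109))) = Add(Mul(Pow(-247, -1), -269), Mul(-1, Mul(622, 1109))) = Add(Mul(Rational(-1, 247), -269), Mul(-1, 689798)) = Add(Rational(269, 247), -689798) = Rational(-170379837, 247)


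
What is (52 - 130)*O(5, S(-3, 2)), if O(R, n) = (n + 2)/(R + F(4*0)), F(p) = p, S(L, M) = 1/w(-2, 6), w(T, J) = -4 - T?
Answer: -117/5 ≈ -23.400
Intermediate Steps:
S(L, M) = -½ (S(L, M) = 1/(-4 - 1*(-2)) = 1/(-4 + 2) = 1/(-2) = -½)
O(R, n) = (2 + n)/R (O(R, n) = (n + 2)/(R + 4*0) = (2 + n)/(R + 0) = (2 + n)/R)
(52 - 130)*O(5, S(-3, 2)) = (52 - 130)*((2 - ½)/5) = -78*3/(5*2) = -78*3/10 = -117/5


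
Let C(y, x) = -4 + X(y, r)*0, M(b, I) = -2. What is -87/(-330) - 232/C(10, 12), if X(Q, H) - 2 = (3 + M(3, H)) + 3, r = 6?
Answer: 6409/110 ≈ 58.264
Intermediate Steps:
X(Q, H) = 6 (X(Q, H) = 2 + ((3 - 2) + 3) = 2 + (1 + 3) = 2 + 4 = 6)
C(y, x) = -4 (C(y, x) = -4 + 6*0 = -4 + 0 = -4)
-87/(-330) - 232/C(10, 12) = -87/(-330) - 232/(-4) = -87*(-1/330) - 232*(-¼) = 29/110 + 58 = 6409/110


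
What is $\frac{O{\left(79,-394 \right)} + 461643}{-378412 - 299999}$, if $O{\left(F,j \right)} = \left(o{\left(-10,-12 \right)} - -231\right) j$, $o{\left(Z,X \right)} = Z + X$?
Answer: $- \frac{379297}{678411} \approx -0.5591$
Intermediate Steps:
$o{\left(Z,X \right)} = X + Z$
$O{\left(F,j \right)} = 209 j$ ($O{\left(F,j \right)} = \left(\left(-12 - 10\right) - -231\right) j = \left(-22 + 231\right) j = 209 j$)
$\frac{O{\left(79,-394 \right)} + 461643}{-378412 - 299999} = \frac{209 \left(-394\right) + 461643}{-378412 - 299999} = \frac{-82346 + 461643}{-678411} = 379297 \left(- \frac{1}{678411}\right) = - \frac{379297}{678411}$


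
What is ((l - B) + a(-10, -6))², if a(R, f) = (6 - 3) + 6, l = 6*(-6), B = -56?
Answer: 841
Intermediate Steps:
l = -36
a(R, f) = 9 (a(R, f) = 3 + 6 = 9)
((l - B) + a(-10, -6))² = ((-36 - 1*(-56)) + 9)² = ((-36 + 56) + 9)² = (20 + 9)² = 29² = 841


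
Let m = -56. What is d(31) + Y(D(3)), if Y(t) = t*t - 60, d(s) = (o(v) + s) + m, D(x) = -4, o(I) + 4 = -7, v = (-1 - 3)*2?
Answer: -80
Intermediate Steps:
v = -8 (v = -4*2 = -8)
o(I) = -11 (o(I) = -4 - 7 = -11)
d(s) = -67 + s (d(s) = (-11 + s) - 56 = -67 + s)
Y(t) = -60 + t**2 (Y(t) = t**2 - 60 = -60 + t**2)
d(31) + Y(D(3)) = (-67 + 31) + (-60 + (-4)**2) = -36 + (-60 + 16) = -36 - 44 = -80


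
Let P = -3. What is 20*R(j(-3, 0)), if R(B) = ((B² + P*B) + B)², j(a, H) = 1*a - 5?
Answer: 128000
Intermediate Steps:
j(a, H) = -5 + a (j(a, H) = a - 5 = -5 + a)
R(B) = (B² - 2*B)² (R(B) = ((B² - 3*B) + B)² = (B² - 2*B)²)
20*R(j(-3, 0)) = 20*((-5 - 3)²*(-2 + (-5 - 3))²) = 20*((-8)²*(-2 - 8)²) = 20*(64*(-10)²) = 20*(64*100) = 20*6400 = 128000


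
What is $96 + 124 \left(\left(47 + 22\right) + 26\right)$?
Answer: $11876$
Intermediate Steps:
$96 + 124 \left(\left(47 + 22\right) + 26\right) = 96 + 124 \left(69 + 26\right) = 96 + 124 \cdot 95 = 96 + 11780 = 11876$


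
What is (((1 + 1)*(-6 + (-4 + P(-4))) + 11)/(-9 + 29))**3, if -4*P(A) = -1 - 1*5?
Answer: -27/1000 ≈ -0.027000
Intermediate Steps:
P(A) = 3/2 (P(A) = -(-1 - 1*5)/4 = -(-1 - 5)/4 = -1/4*(-6) = 3/2)
(((1 + 1)*(-6 + (-4 + P(-4))) + 11)/(-9 + 29))**3 = (((1 + 1)*(-6 + (-4 + 3/2)) + 11)/(-9 + 29))**3 = ((2*(-6 - 5/2) + 11)/20)**3 = ((2*(-17/2) + 11)*(1/20))**3 = ((-17 + 11)*(1/20))**3 = (-6*1/20)**3 = (-3/10)**3 = -27/1000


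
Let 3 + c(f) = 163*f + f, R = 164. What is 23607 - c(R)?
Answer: -3286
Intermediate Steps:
c(f) = -3 + 164*f (c(f) = -3 + (163*f + f) = -3 + 164*f)
23607 - c(R) = 23607 - (-3 + 164*164) = 23607 - (-3 + 26896) = 23607 - 1*26893 = 23607 - 26893 = -3286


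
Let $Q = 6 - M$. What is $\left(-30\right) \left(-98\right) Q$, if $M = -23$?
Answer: $85260$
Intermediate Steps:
$Q = 29$ ($Q = 6 - -23 = 6 + 23 = 29$)
$\left(-30\right) \left(-98\right) Q = \left(-30\right) \left(-98\right) 29 = 2940 \cdot 29 = 85260$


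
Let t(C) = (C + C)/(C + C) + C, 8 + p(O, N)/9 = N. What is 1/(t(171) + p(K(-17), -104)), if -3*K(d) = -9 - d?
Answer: -1/836 ≈ -0.0011962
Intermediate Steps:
K(d) = 3 + d/3 (K(d) = -(-9 - d)/3 = 3 + d/3)
p(O, N) = -72 + 9*N
t(C) = 1 + C (t(C) = (2*C)/((2*C)) + C = (2*C)*(1/(2*C)) + C = 1 + C)
1/(t(171) + p(K(-17), -104)) = 1/((1 + 171) + (-72 + 9*(-104))) = 1/(172 + (-72 - 936)) = 1/(172 - 1008) = 1/(-836) = -1/836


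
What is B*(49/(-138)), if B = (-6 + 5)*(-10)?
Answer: -245/69 ≈ -3.5507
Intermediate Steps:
B = 10 (B = -1*(-10) = 10)
B*(49/(-138)) = 10*(49/(-138)) = 10*(49*(-1/138)) = 10*(-49/138) = -245/69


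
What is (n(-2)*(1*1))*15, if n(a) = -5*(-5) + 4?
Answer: 435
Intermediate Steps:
n(a) = 29 (n(a) = 25 + 4 = 29)
(n(-2)*(1*1))*15 = (29*(1*1))*15 = (29*1)*15 = 29*15 = 435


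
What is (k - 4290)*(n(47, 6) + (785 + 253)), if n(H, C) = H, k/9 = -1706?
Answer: -21313740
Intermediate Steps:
k = -15354 (k = 9*(-1706) = -15354)
(k - 4290)*(n(47, 6) + (785 + 253)) = (-15354 - 4290)*(47 + (785 + 253)) = -19644*(47 + 1038) = -19644*1085 = -21313740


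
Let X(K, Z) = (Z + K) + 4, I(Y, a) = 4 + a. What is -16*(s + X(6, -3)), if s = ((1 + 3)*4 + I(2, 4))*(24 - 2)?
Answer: -8560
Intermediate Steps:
X(K, Z) = 4 + K + Z (X(K, Z) = (K + Z) + 4 = 4 + K + Z)
s = 528 (s = ((1 + 3)*4 + (4 + 4))*(24 - 2) = (4*4 + 8)*22 = (16 + 8)*22 = 24*22 = 528)
-16*(s + X(6, -3)) = -16*(528 + (4 + 6 - 3)) = -16*(528 + 7) = -16*535 = -8560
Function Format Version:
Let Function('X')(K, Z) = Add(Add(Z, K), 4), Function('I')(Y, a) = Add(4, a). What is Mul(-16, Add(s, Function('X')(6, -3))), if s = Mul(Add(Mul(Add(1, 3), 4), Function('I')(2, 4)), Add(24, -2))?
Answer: -8560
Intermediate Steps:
Function('X')(K, Z) = Add(4, K, Z) (Function('X')(K, Z) = Add(Add(K, Z), 4) = Add(4, K, Z))
s = 528 (s = Mul(Add(Mul(Add(1, 3), 4), Add(4, 4)), Add(24, -2)) = Mul(Add(Mul(4, 4), 8), 22) = Mul(Add(16, 8), 22) = Mul(24, 22) = 528)
Mul(-16, Add(s, Function('X')(6, -3))) = Mul(-16, Add(528, Add(4, 6, -3))) = Mul(-16, Add(528, 7)) = Mul(-16, 535) = -8560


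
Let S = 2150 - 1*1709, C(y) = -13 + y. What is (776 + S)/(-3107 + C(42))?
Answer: -1217/3078 ≈ -0.39539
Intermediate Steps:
S = 441 (S = 2150 - 1709 = 441)
(776 + S)/(-3107 + C(42)) = (776 + 441)/(-3107 + (-13 + 42)) = 1217/(-3107 + 29) = 1217/(-3078) = 1217*(-1/3078) = -1217/3078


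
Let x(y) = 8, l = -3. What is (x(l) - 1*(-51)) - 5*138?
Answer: -631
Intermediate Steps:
(x(l) - 1*(-51)) - 5*138 = (8 - 1*(-51)) - 5*138 = (8 + 51) - 690 = 59 - 690 = -631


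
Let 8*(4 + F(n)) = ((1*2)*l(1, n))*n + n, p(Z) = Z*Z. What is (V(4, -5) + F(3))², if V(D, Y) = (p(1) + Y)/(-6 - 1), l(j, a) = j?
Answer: 16641/3136 ≈ 5.3064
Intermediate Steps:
p(Z) = Z²
V(D, Y) = -⅐ - Y/7 (V(D, Y) = (1² + Y)/(-6 - 1) = (1 + Y)/(-7) = (1 + Y)*(-⅐) = -⅐ - Y/7)
F(n) = -4 + 3*n/8 (F(n) = -4 + (((1*2)*1)*n + n)/8 = -4 + ((2*1)*n + n)/8 = -4 + (2*n + n)/8 = -4 + (3*n)/8 = -4 + 3*n/8)
(V(4, -5) + F(3))² = ((-⅐ - ⅐*(-5)) + (-4 + (3/8)*3))² = ((-⅐ + 5/7) + (-4 + 9/8))² = (4/7 - 23/8)² = (-129/56)² = 16641/3136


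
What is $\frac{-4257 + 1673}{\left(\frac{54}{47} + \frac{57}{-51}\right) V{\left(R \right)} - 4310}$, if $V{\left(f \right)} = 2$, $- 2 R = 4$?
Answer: $\frac{258077}{430455} \approx 0.59954$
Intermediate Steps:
$R = -2$ ($R = \left(- \frac{1}{2}\right) 4 = -2$)
$\frac{-4257 + 1673}{\left(\frac{54}{47} + \frac{57}{-51}\right) V{\left(R \right)} - 4310} = \frac{-4257 + 1673}{\left(\frac{54}{47} + \frac{57}{-51}\right) 2 - 4310} = - \frac{2584}{\left(54 \cdot \frac{1}{47} + 57 \left(- \frac{1}{51}\right)\right) 2 - 4310} = - \frac{2584}{\left(\frac{54}{47} - \frac{19}{17}\right) 2 - 4310} = - \frac{2584}{\frac{25}{799} \cdot 2 - 4310} = - \frac{2584}{\frac{50}{799} - 4310} = - \frac{2584}{- \frac{3443640}{799}} = \left(-2584\right) \left(- \frac{799}{3443640}\right) = \frac{258077}{430455}$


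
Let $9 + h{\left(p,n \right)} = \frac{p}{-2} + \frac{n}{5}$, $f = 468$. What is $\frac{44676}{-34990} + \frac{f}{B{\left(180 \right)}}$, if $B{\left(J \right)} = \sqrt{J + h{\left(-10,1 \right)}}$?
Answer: $- \frac{22338}{17495} + \frac{468 \sqrt{4405}}{881} \approx 33.98$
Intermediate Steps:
$h{\left(p,n \right)} = -9 - \frac{p}{2} + \frac{n}{5}$ ($h{\left(p,n \right)} = -9 + \left(\frac{p}{-2} + \frac{n}{5}\right) = -9 + \left(p \left(- \frac{1}{2}\right) + n \frac{1}{5}\right) = -9 + \left(- \frac{p}{2} + \frac{n}{5}\right) = -9 - \frac{p}{2} + \frac{n}{5}$)
$B{\left(J \right)} = \sqrt{- \frac{19}{5} + J}$ ($B{\left(J \right)} = \sqrt{J - \frac{19}{5}} = \sqrt{- \frac{19}{5} + J}$)
$\frac{44676}{-34990} + \frac{f}{B{\left(180 \right)}} = \frac{44676}{-34990} + \frac{468}{\frac{1}{5} \sqrt{-95 + 25 \cdot 180}} = 44676 \left(- \frac{1}{34990}\right) + \frac{468}{\frac{1}{5} \sqrt{-95 + 4500}} = - \frac{22338}{17495} + \frac{468}{\frac{1}{5} \sqrt{4405}} = - \frac{22338}{17495} + 468 \frac{\sqrt{4405}}{881} = - \frac{22338}{17495} + \frac{468 \sqrt{4405}}{881}$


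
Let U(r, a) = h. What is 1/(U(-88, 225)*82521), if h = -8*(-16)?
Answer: 1/10562688 ≈ 9.4673e-8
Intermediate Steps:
h = 128
U(r, a) = 128
1/(U(-88, 225)*82521) = 1/(128*82521) = (1/128)*(1/82521) = 1/10562688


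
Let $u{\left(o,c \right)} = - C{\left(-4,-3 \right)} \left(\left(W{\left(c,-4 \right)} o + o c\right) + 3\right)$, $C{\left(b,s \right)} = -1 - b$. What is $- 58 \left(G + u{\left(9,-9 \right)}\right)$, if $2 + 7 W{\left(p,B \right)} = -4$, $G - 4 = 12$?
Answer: $- \frac{110896}{7} \approx -15842.0$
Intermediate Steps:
$G = 16$ ($G = 4 + 12 = 16$)
$W{\left(p,B \right)} = - \frac{6}{7}$ ($W{\left(p,B \right)} = - \frac{2}{7} + \frac{1}{7} \left(-4\right) = - \frac{2}{7} - \frac{4}{7} = - \frac{6}{7}$)
$u{\left(o,c \right)} = -9 + \frac{18 o}{7} - 3 c o$ ($u{\left(o,c \right)} = - (-1 - -4) \left(\left(- \frac{6 o}{7} + o c\right) + 3\right) = - (-1 + 4) \left(\left(- \frac{6 o}{7} + c o\right) + 3\right) = \left(-1\right) 3 \left(3 - \frac{6 o}{7} + c o\right) = - 3 \left(3 - \frac{6 o}{7} + c o\right) = -9 + \frac{18 o}{7} - 3 c o$)
$- 58 \left(G + u{\left(9,-9 \right)}\right) = - 58 \left(16 - \left(- \frac{99}{7} - 243\right)\right) = - 58 \left(16 + \left(-9 + \frac{162}{7} + 243\right)\right) = - 58 \left(16 + \frac{1800}{7}\right) = \left(-58\right) \frac{1912}{7} = - \frac{110896}{7}$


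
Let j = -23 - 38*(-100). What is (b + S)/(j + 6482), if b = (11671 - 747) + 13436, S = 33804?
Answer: 58164/10259 ≈ 5.6696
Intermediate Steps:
b = 24360 (b = 10924 + 13436 = 24360)
j = 3777 (j = -23 + 3800 = 3777)
(b + S)/(j + 6482) = (24360 + 33804)/(3777 + 6482) = 58164/10259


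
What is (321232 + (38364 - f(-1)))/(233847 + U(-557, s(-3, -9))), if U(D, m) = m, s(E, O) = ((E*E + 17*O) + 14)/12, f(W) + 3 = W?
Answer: 2157600/1403017 ≈ 1.5378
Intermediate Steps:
f(W) = -3 + W
s(E, O) = 7/6 + E**2/12 + 17*O/12 (s(E, O) = ((E**2 + 17*O) + 14)*(1/12) = (14 + E**2 + 17*O)*(1/12) = 7/6 + E**2/12 + 17*O/12)
(321232 + (38364 - f(-1)))/(233847 + U(-557, s(-3, -9))) = (321232 + (38364 - (-3 - 1)))/(233847 + (7/6 + (1/12)*(-3)**2 + (17/12)*(-9))) = (321232 + (38364 - 1*(-4)))/(233847 + (7/6 + (1/12)*9 - 51/4)) = (321232 + (38364 + 4))/(233847 + (7/6 + 3/4 - 51/4)) = (321232 + 38368)/(233847 - 65/6) = 359600/(1403017/6) = 359600*(6/1403017) = 2157600/1403017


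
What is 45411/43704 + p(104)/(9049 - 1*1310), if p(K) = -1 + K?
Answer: 118645747/112741752 ≈ 1.0524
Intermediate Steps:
45411/43704 + p(104)/(9049 - 1*1310) = 45411/43704 + (-1 + 104)/(9049 - 1*1310) = 45411*(1/43704) + 103/(9049 - 1310) = 15137/14568 + 103/7739 = 118645747/112741752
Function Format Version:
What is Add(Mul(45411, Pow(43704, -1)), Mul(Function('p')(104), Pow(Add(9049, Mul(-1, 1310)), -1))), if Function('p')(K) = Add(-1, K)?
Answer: Rational(118645747, 112741752) ≈ 1.0524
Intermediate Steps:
Add(Mul(45411, Pow(43704, -1)), Mul(Function('p')(104), Pow(Add(9049, Mul(-1, 1310)), -1))) = Add(Mul(45411, Pow(43704, -1)), Mul(Add(-1, 104), Pow(Add(9049, Mul(-1, 1310)), -1))) = Add(Mul(45411, Rational(1, 43704)), Mul(103, Pow(Add(9049, -1310), -1))) = Add(Rational(15137, 14568), Mul(103, Pow(7739, -1))) = Add(Rational(15137, 14568), Mul(103, Rational(1, 7739))) = Add(Rational(15137, 14568), Rational(103, 7739)) = Rational(118645747, 112741752)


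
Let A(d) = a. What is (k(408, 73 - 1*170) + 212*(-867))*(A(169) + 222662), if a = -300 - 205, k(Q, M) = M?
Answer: -40854894457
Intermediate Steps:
a = -505
A(d) = -505
(k(408, 73 - 1*170) + 212*(-867))*(A(169) + 222662) = ((73 - 1*170) + 212*(-867))*(-505 + 222662) = ((73 - 170) - 183804)*222157 = (-97 - 183804)*222157 = -183901*222157 = -40854894457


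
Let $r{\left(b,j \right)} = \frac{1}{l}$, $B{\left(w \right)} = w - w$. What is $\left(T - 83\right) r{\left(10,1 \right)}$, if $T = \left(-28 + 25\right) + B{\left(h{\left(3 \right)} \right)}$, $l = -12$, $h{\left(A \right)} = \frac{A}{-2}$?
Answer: $\frac{43}{6} \approx 7.1667$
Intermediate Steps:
$h{\left(A \right)} = - \frac{A}{2}$ ($h{\left(A \right)} = A \left(- \frac{1}{2}\right) = - \frac{A}{2}$)
$B{\left(w \right)} = 0$
$r{\left(b,j \right)} = - \frac{1}{12}$ ($r{\left(b,j \right)} = \frac{1}{-12} = - \frac{1}{12}$)
$T = -3$ ($T = \left(-28 + 25\right) + 0 = -3 + 0 = -3$)
$\left(T - 83\right) r{\left(10,1 \right)} = \left(-3 - 83\right) \left(- \frac{1}{12}\right) = \left(-86\right) \left(- \frac{1}{12}\right) = \frac{43}{6}$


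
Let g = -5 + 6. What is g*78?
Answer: 78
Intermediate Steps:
g = 1
g*78 = 1*78 = 78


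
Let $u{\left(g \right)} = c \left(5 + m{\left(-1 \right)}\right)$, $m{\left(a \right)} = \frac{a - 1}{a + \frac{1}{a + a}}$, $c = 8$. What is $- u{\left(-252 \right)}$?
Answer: $- \frac{152}{3} \approx -50.667$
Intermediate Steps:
$m{\left(a \right)} = \frac{-1 + a}{a + \frac{1}{2 a}}$
$u{\left(g \right)} = \frac{152}{3}$ ($u{\left(g \right)} = 8 \left(5 + 2 \left(-1\right) \frac{1}{1 + 2 \left(-1\right)^{2}} \left(-1 - 1\right)\right) = 8 \left(5 + 2 \left(-1\right) \frac{1}{1 + 2 \cdot 1} \left(-2\right)\right) = 8 \left(5 + 2 \left(-1\right) \frac{1}{1 + 2} \left(-2\right)\right) = 8 \left(5 + 2 \left(-1\right) \frac{1}{3} \left(-2\right)\right) = 8 \left(5 + \frac{4}{3}\right) = 8 \cdot \frac{19}{3} = \frac{152}{3}$)
$- u{\left(-252 \right)} = \left(-1\right) \frac{152}{3} = - \frac{152}{3}$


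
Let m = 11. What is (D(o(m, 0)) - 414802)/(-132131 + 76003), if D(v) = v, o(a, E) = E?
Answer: 207401/28064 ≈ 7.3903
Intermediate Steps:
(D(o(m, 0)) - 414802)/(-132131 + 76003) = (0 - 414802)/(-132131 + 76003) = -414802/(-56128) = -414802*(-1/56128) = 207401/28064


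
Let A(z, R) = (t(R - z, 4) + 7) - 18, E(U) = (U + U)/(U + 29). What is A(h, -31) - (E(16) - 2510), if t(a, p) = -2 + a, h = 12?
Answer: 110398/45 ≈ 2453.3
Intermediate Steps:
E(U) = 2*U/(29 + U) (E(U) = (2*U)/(29 + U) = 2*U/(29 + U))
A(z, R) = -13 + R - z (A(z, R) = ((-2 + (R - z)) + 7) - 18 = ((-2 + R - z) + 7) - 18 = (5 + R - z) - 18 = -13 + R - z)
A(h, -31) - (E(16) - 2510) = (-13 - 31 - 1*12) - (2*16/(29 + 16) - 2510) = (-13 - 31 - 12) - (2*16/45 - 2510) = -56 - (2*16*(1/45) - 2510) = -56 - (32/45 - 2510) = -56 - 1*(-112918/45) = -56 + 112918/45 = 110398/45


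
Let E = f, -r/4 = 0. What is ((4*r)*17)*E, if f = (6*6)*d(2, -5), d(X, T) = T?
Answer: 0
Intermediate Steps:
r = 0 (r = -4*0 = 0)
f = -180 (f = (6*6)*(-5) = 36*(-5) = -180)
E = -180
((4*r)*17)*E = ((4*0)*17)*(-180) = (0*17)*(-180) = 0*(-180) = 0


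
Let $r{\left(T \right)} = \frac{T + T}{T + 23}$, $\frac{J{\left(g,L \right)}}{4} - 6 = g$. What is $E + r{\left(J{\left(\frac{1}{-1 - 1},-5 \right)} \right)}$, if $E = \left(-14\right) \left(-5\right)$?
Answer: $\frac{3194}{45} \approx 70.978$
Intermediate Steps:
$J{\left(g,L \right)} = 24 + 4 g$
$r{\left(T \right)} = \frac{2 T}{23 + T}$
$E = 70$
$E + r{\left(J{\left(\frac{1}{-1 - 1},-5 \right)} \right)} = 70 + \frac{2 \left(24 + \frac{4}{-1 - 1}\right)}{23 + \left(24 + \frac{4}{-1 - 1}\right)} = 70 + \frac{2 \left(24 + \frac{4}{-2}\right)}{23 + \left(24 + \frac{4}{-2}\right)} = 70 + \frac{2 \left(24 + 4 \left(- \frac{1}{2}\right)\right)}{23 + \left(24 + 4 \left(- \frac{1}{2}\right)\right)} = 70 + \frac{2 \left(24 - 2\right)}{23 + \left(24 - 2\right)} = 70 + 2 \cdot 22 \frac{1}{23 + 22} = 70 + 2 \cdot 22 \cdot \frac{1}{45} = 70 + \frac{44}{45} = \frac{3194}{45}$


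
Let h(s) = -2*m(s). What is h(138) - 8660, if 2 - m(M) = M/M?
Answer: -8662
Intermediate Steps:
m(M) = 1 (m(M) = 2 - M/M = 2 - 1*1 = 2 - 1 = 1)
h(s) = -2 (h(s) = -2*1 = -2)
h(138) - 8660 = -2 - 8660 = -8662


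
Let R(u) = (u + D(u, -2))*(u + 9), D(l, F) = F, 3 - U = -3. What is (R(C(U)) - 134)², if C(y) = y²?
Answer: 1948816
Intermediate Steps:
U = 6 (U = 3 - 1*(-3) = 3 + 3 = 6)
R(u) = (-2 + u)*(9 + u) (R(u) = (u - 2)*(u + 9) = (-2 + u)*(9 + u))
(R(C(U)) - 134)² = ((-18 + (6²)² + 7*6²) - 134)² = ((-18 + 36² + 7*36) - 134)² = ((-18 + 1296 + 252) - 134)² = (1530 - 134)² = 1396² = 1948816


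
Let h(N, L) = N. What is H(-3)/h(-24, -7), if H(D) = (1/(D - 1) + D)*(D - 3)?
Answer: -13/16 ≈ -0.81250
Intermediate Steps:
H(D) = (-3 + D)*(D + 1/(-1 + D)) (H(D) = (1/(-1 + D) + D)*(-3 + D) = (D + 1/(-1 + D))*(-3 + D) = (-3 + D)*(D + 1/(-1 + D)))
H(-3)/h(-24, -7) = ((-3 + (-3)³ - 4*(-3)² + 4*(-3))/(-1 - 3))/(-24) = ((-3 - 27 - 4*9 - 12)/(-4))*(-1/24) = -(-3 - 27 - 36 - 12)/4*(-1/24) = -¼*(-78)*(-1/24) = (39/2)*(-1/24) = -13/16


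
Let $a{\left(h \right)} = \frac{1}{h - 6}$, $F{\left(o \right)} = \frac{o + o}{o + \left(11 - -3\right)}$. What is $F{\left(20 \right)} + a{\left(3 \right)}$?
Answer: $\frac{43}{51} \approx 0.84314$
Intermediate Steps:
$F{\left(o \right)} = \frac{2 o}{14 + o}$ ($F{\left(o \right)} = \frac{2 o}{o + \left(11 + 3\right)} = \frac{2 o}{o + 14} = \frac{2 o}{14 + o}$)
$a{\left(h \right)} = \frac{1}{-6 + h}$
$F{\left(20 \right)} + a{\left(3 \right)} = 2 \cdot 20 \frac{1}{14 + 20} + \frac{1}{-6 + 3} = 2 \cdot 20 \cdot \frac{1}{34} + \frac{1}{-3} = 2 \cdot 20 \cdot \frac{1}{34} - \frac{1}{3} = \frac{20}{17} - \frac{1}{3} = \frac{43}{51}$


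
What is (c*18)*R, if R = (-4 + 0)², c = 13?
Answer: 3744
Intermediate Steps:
R = 16 (R = (-4)² = 16)
(c*18)*R = (13*18)*16 = 234*16 = 3744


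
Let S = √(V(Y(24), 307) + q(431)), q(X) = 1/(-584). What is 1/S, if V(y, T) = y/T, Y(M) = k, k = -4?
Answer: -2*I*√118464546/2643 ≈ -8.2362*I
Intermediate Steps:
Y(M) = -4
q(X) = -1/584
S = I*√118464546/89644 (S = √(-4/307 - 1/584) = √(-2643/179288) = I*√118464546/89644 ≈ 0.12142*I)
1/S = 1/(I*√118464546/89644) = -2*I*√118464546/2643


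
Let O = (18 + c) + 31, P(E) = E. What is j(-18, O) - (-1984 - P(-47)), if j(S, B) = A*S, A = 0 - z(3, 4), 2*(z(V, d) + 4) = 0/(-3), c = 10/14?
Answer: 1865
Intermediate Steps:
c = 5/7 (c = 10*(1/14) = 5/7 ≈ 0.71429)
z(V, d) = -4 (z(V, d) = -4 + (0/(-3))/2 = -4 + (0*(-⅓))/2 = -4 + (½)*0 = -4 + 0 = -4)
A = 4 (A = 0 - 1*(-4) = 0 + 4 = 4)
O = 348/7 (O = (18 + 5/7) + 31 = 131/7 + 31 = 348/7 ≈ 49.714)
j(S, B) = 4*S
j(-18, O) - (-1984 - P(-47)) = 4*(-18) - (-1984 - 1*(-47)) = -72 - (-1984 + 47) = -72 - 1*(-1937) = -72 + 1937 = 1865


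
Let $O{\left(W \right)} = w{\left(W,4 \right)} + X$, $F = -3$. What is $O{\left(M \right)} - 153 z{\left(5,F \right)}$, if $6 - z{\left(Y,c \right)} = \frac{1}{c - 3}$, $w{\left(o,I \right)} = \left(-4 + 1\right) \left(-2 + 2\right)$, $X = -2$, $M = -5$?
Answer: $- \frac{1891}{2} \approx -945.5$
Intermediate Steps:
$w{\left(o,I \right)} = 0$ ($w{\left(o,I \right)} = \left(-3\right) 0 = 0$)
$O{\left(W \right)} = -2$ ($O{\left(W \right)} = 0 - 2 = -2$)
$z{\left(Y,c \right)} = 6 - \frac{1}{-3 + c}$ ($z{\left(Y,c \right)} = 6 - \frac{1}{c - 3} = 6 - \frac{1}{-3 + c}$)
$O{\left(M \right)} - 153 z{\left(5,F \right)} = -2 - 153 \frac{-19 + 6 \left(-3\right)}{-3 - 3} = -2 - 153 \frac{-19 - 18}{-6} = -2 - 153 \left(\left(- \frac{1}{6}\right) \left(-37\right)\right) = -2 - \frac{1887}{2} = - \frac{1891}{2}$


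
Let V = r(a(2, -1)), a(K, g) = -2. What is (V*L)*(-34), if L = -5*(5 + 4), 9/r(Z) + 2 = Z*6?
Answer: -6885/7 ≈ -983.57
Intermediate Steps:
r(Z) = 9/(-2 + 6*Z) (r(Z) = 9/(-2 + Z*6) = 9/(-2 + 6*Z))
V = -9/14 (V = 9/(2*(-1 + 3*(-2))) = 9/(2*(-1 - 6)) = (9/2)/(-7) = (9/2)*(-1/7) = -9/14 ≈ -0.64286)
L = -45 (L = -5*9 = -45)
(V*L)*(-34) = -9/14*(-45)*(-34) = (405/14)*(-34) = -6885/7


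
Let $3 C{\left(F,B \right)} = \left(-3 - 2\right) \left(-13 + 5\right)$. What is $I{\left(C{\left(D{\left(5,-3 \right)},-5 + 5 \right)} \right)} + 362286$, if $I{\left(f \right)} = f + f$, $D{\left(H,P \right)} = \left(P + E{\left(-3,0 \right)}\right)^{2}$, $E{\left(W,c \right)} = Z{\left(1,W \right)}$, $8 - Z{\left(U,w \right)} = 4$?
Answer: $\frac{1086938}{3} \approx 3.6231 \cdot 10^{5}$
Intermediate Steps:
$Z{\left(U,w \right)} = 4$ ($Z{\left(U,w \right)} = 8 - 4 = 4$)
$E{\left(W,c \right)} = 4$
$D{\left(H,P \right)} = \left(4 + P\right)^{2}$ ($D{\left(H,P \right)} = \left(P + 4\right)^{2} = \left(4 + P\right)^{2}$)
$C{\left(F,B \right)} = \frac{40}{3}$ ($C{\left(F,B \right)} = \frac{\left(-3 - 2\right) \left(-13 + 5\right)}{3} = \frac{\left(-5\right) \left(-8\right)}{3} = \frac{1}{3} \cdot 40 = \frac{40}{3}$)
$I{\left(f \right)} = 2 f$
$I{\left(C{\left(D{\left(5,-3 \right)},-5 + 5 \right)} \right)} + 362286 = 2 \cdot \frac{40}{3} + 362286 = \frac{80}{3} + 362286 = \frac{1086938}{3}$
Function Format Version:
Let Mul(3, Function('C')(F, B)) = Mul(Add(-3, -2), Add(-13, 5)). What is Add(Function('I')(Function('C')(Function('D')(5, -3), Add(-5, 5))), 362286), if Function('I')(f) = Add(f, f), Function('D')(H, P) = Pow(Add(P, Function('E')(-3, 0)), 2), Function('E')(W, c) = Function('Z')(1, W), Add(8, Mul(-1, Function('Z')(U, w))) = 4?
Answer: Rational(1086938, 3) ≈ 3.6231e+5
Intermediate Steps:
Function('Z')(U, w) = 4 (Function('Z')(U, w) = Add(8, Mul(-1, 4)) = Add(8, -4) = 4)
Function('E')(W, c) = 4
Function('D')(H, P) = Pow(Add(4, P), 2) (Function('D')(H, P) = Pow(Add(P, 4), 2) = Pow(Add(4, P), 2))
Function('C')(F, B) = Rational(40, 3) (Function('C')(F, B) = Mul(Rational(1, 3), Mul(Add(-3, -2), Add(-13, 5))) = Mul(Rational(1, 3), Mul(-5, -8)) = Mul(Rational(1, 3), 40) = Rational(40, 3))
Function('I')(f) = Mul(2, f)
Add(Function('I')(Function('C')(Function('D')(5, -3), Add(-5, 5))), 362286) = Add(Mul(2, Rational(40, 3)), 362286) = Add(Rational(80, 3), 362286) = Rational(1086938, 3)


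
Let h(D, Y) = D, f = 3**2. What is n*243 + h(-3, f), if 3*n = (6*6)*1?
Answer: 2913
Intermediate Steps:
f = 9
n = 12 (n = ((6*6)*1)/3 = (36*1)/3 = (1/3)*36 = 12)
n*243 + h(-3, f) = 12*243 - 3 = 2916 - 3 = 2913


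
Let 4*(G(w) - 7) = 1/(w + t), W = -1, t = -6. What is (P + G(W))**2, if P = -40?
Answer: 855625/784 ≈ 1091.4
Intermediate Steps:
G(w) = 7 + 1/(4*(-6 + w)) (G(w) = 7 + 1/(4*(w - 6)) = 7 + 1/(4*(-6 + w)))
(P + G(W))**2 = (-40 + (-167 + 28*(-1))/(4*(-6 - 1)))**2 = (-40 + (1/4)*(-167 - 28)/(-7))**2 = (-40 + (1/4)*(-1/7)*(-195))**2 = (-40 + 195/28)**2 = (-925/28)**2 = 855625/784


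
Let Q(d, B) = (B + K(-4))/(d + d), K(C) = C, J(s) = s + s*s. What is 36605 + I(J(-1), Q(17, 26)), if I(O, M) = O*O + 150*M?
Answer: 623935/17 ≈ 36702.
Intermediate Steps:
J(s) = s + s**2
Q(d, B) = (-4 + B)/(2*d) (Q(d, B) = (B - 4)/(d + d) = (-4 + B)/((2*d)) = (-4 + B)*(1/(2*d)) = (-4 + B)/(2*d))
I(O, M) = O**2 + 150*M
36605 + I(J(-1), Q(17, 26)) = 36605 + ((-(1 - 1))**2 + 150*((1/2)*(-4 + 26)/17)) = 36605 + ((-1*0)**2 + 150*((1/2)*(1/17)*22)) = 36605 + (0**2 + 150*(11/17)) = 36605 + (0 + 1650/17) = 36605 + 1650/17 = 623935/17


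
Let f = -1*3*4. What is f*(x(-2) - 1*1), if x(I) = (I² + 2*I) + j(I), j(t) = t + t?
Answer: 60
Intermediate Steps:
j(t) = 2*t
f = -12 (f = -3*4 = -12)
x(I) = I² + 4*I (x(I) = (I² + 2*I) + 2*I = I² + 4*I)
f*(x(-2) - 1*1) = -12*(-2*(4 - 2) - 1*1) = -12*(-2*2 - 1) = -12*(-4 - 1) = -12*(-5) = 60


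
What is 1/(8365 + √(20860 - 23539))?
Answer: 8365/69975904 - I*√2679/69975904 ≈ 0.00011954 - 7.3967e-7*I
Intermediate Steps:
1/(8365 + √(20860 - 23539)) = 1/(8365 + √(-2679)) = 1/(8365 + I*√2679)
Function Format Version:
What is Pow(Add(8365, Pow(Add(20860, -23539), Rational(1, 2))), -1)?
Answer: Add(Rational(8365, 69975904), Mul(Rational(-1, 69975904), I, Pow(2679, Rational(1, 2)))) ≈ Add(0.00011954, Mul(-7.3967e-7, I))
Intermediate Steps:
Pow(Add(8365, Pow(Add(20860, -23539), Rational(1, 2))), -1) = Pow(Add(8365, Pow(-2679, Rational(1, 2))), -1) = Pow(Add(8365, Mul(I, Pow(2679, Rational(1, 2)))), -1)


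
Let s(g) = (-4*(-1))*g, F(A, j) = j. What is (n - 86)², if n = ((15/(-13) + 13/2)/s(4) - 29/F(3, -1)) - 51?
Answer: 2006054521/173056 ≈ 11592.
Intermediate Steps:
s(g) = 4*g
n = -9013/416 (n = ((15/(-13) + 13/2)/((4*4)) - 29/(-1)) - 51 = ((15*(-1/13) + 13*(½))/16 - 29*(-1)) - 51 = ((-15/13 + 13/2)*(1/16) + 29) - 51 = ((139/26)*(1/16) + 29) - 51 = (139/416 + 29) - 51 = 12203/416 - 51 = -9013/416 ≈ -21.666)
(n - 86)² = (-9013/416 - 86)² = (-44789/416)² = 2006054521/173056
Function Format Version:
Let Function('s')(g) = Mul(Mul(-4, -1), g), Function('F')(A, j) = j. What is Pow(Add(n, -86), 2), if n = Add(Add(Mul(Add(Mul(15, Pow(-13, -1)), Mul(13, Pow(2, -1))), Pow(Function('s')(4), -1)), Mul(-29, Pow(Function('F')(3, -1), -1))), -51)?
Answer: Rational(2006054521, 173056) ≈ 11592.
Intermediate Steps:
Function('s')(g) = Mul(4, g)
n = Rational(-9013, 416) (n = Add(Add(Mul(Add(Mul(15, Pow(-13, -1)), Mul(13, Pow(2, -1))), Pow(Mul(4, 4), -1)), Mul(-29, Pow(-1, -1))), -51) = Add(Add(Mul(Add(Mul(15, Rational(-1, 13)), Mul(13, Rational(1, 2))), Pow(16, -1)), Mul(-29, -1)), -51) = Add(Add(Mul(Add(Rational(-15, 13), Rational(13, 2)), Rational(1, 16)), 29), -51) = Add(Add(Mul(Rational(139, 26), Rational(1, 16)), 29), -51) = Add(Add(Rational(139, 416), 29), -51) = Add(Rational(12203, 416), -51) = Rational(-9013, 416) ≈ -21.666)
Pow(Add(n, -86), 2) = Pow(Add(Rational(-9013, 416), -86), 2) = Pow(Rational(-44789, 416), 2) = Rational(2006054521, 173056)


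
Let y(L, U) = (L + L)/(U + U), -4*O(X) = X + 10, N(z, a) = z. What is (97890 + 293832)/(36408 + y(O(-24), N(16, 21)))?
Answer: 12535104/1165063 ≈ 10.759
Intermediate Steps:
O(X) = -5/2 - X/4 (O(X) = -(X + 10)/4 = -(10 + X)/4 = -5/2 - X/4)
y(L, U) = L/U (y(L, U) = (2*L)/((2*U)) = (2*L)*(1/(2*U)) = L/U)
(97890 + 293832)/(36408 + y(O(-24), N(16, 21))) = (97890 + 293832)/(36408 + (-5/2 - ¼*(-24))/16) = 391722/(36408 + (-5/2 + 6)*(1/16)) = 391722/(36408 + (7/2)*(1/16)) = 391722/(36408 + 7/32) = 391722/(1165063/32) = 391722*(32/1165063) = 12535104/1165063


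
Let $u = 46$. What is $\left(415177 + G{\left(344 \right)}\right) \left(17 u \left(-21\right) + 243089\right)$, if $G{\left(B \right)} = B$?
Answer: $94184898507$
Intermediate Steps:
$\left(415177 + G{\left(344 \right)}\right) \left(17 u \left(-21\right) + 243089\right) = \left(415177 + 344\right) \left(17 \cdot 46 \left(-21\right) + 243089\right) = 415521 \left(782 \left(-21\right) + 243089\right) = 415521 \left(-16422 + 243089\right) = 415521 \cdot 226667 = 94184898507$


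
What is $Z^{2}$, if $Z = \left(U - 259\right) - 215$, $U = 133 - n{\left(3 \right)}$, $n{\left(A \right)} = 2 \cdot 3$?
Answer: $120409$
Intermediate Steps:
$n{\left(A \right)} = 6$
$U = 127$ ($U = 133 - 6 = 127$)
$Z = -347$ ($Z = \left(127 - 259\right) - 215 = -132 - 215 = -347$)
$Z^{2} = \left(-347\right)^{2} = 120409$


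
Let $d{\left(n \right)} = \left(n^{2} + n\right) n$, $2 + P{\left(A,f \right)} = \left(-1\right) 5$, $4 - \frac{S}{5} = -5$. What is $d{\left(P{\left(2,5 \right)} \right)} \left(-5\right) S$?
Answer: $66150$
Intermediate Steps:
$S = 45$ ($S = 20 - -25 = 20 + 25 = 45$)
$P{\left(A,f \right)} = -7$ ($P{\left(A,f \right)} = -2 - 5 = -7$)
$d{\left(n \right)} = n \left(n + n^{2}\right)$ ($d{\left(n \right)} = \left(n + n^{2}\right) n = n \left(n + n^{2}\right)$)
$d{\left(P{\left(2,5 \right)} \right)} \left(-5\right) S = \left(-7\right)^{2} \left(1 - 7\right) \left(-5\right) 45 = 49 \left(-6\right) \left(-5\right) 45 = \left(-294\right) \left(-5\right) 45 = 1470 \cdot 45 = 66150$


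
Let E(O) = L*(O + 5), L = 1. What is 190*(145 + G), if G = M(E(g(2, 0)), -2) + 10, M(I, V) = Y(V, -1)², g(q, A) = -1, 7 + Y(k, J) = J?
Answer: 41610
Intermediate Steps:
Y(k, J) = -7 + J
E(O) = 5 + O (E(O) = 1*(O + 5) = 1*(5 + O) = 5 + O)
M(I, V) = 64 (M(I, V) = (-7 - 1)² = (-8)² = 64)
G = 74 (G = 64 + 10 = 74)
190*(145 + G) = 190*(145 + 74) = 190*219 = 41610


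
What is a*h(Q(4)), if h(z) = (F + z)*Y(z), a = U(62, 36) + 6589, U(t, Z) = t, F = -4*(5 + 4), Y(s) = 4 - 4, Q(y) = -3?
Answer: 0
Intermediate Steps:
Y(s) = 0
F = -36 (F = -4*9 = -36)
a = 6651 (a = 62 + 6589 = 6651)
h(z) = 0 (h(z) = (-36 + z)*0 = 0)
a*h(Q(4)) = 6651*0 = 0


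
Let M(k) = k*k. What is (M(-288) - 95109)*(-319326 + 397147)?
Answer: -946692465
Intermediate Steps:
M(k) = k²
(M(-288) - 95109)*(-319326 + 397147) = ((-288)² - 95109)*(-319326 + 397147) = (82944 - 95109)*77821 = -12165*77821 = -946692465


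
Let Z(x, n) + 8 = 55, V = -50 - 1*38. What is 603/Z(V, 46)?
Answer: 603/47 ≈ 12.830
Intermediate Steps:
V = -88 (V = -50 - 38 = -88)
Z(x, n) = 47 (Z(x, n) = -8 + 55 = 47)
603/Z(V, 46) = 603/47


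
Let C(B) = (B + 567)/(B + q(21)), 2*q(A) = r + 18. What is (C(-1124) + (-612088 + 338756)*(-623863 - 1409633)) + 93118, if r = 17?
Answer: 1230028823022384/2213 ≈ 5.5582e+11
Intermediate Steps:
q(A) = 35/2 (q(A) = (17 + 18)/2 = (½)*35 = 35/2)
C(B) = (567 + B)/(35/2 + B) (C(B) = (B + 567)/(B + 35/2) = (567 + B)/(35/2 + B))
(C(-1124) + (-612088 + 338756)*(-623863 - 1409633)) + 93118 = (2*(567 - 1124)/(35 + 2*(-1124)) + (-612088 + 338756)*(-623863 - 1409633)) + 93118 = (2*(-557)/(35 - 2248) - 273332*(-2033496)) + 93118 = (2*(-557)/(-2213) + 555819528672) + 93118 = (2*(-1/2213)*(-557) + 555819528672) + 93118 = (1114/2213 + 555819528672) + 93118 = 1230028616952250/2213 + 93118 = 1230028823022384/2213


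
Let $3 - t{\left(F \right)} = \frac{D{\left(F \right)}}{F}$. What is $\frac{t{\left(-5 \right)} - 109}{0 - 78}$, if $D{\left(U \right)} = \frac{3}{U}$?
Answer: $\frac{2653}{1950} \approx 1.3605$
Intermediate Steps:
$t{\left(F \right)} = 3 - \frac{3}{F^{2}}$ ($t{\left(F \right)} = 3 - \frac{3 \frac{1}{F}}{F} = 3 - \frac{3}{F^{2}}$)
$\frac{t{\left(-5 \right)} - 109}{0 - 78} = \frac{\left(3 - \frac{3}{25}\right) - 109}{0 - 78} = \frac{\left(3 - \frac{3}{25}\right) - 109}{-78} = \left(\left(3 - \frac{3}{25}\right) - 109\right) \left(- \frac{1}{78}\right) = \left(\frac{72}{25} - 109\right) \left(- \frac{1}{78}\right) = \left(- \frac{2653}{25}\right) \left(- \frac{1}{78}\right) = \frac{2653}{1950}$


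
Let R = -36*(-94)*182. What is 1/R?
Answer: 1/615888 ≈ 1.6237e-6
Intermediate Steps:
R = 615888 (R = 3384*182 = 615888)
1/R = 1/615888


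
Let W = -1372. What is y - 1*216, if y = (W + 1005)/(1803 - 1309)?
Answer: -107071/494 ≈ -216.74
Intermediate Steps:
y = -367/494 (y = (-1372 + 1005)/(1803 - 1309) = -367/494 ≈ -0.74292)
y - 1*216 = -367/494 - 1*216 = -367/494 - 216 = -107071/494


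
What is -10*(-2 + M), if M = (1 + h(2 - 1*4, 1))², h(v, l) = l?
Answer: -20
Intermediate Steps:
M = 4 (M = (1 + 1)² = 2² = 4)
-10*(-2 + M) = -10*(-2 + 4) = -10*2 = -20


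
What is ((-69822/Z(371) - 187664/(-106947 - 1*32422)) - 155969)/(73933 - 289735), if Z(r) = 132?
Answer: 53315229643/73519377404 ≈ 0.72519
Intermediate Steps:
((-69822/Z(371) - 187664/(-106947 - 1*32422)) - 155969)/(73933 - 289735) = ((-69822/132 - 187664/(-106947 - 1*32422)) - 155969)/(73933 - 289735) = ((-69822*1/132 - 187664/(-106947 - 32422)) - 155969)/(-215802) = ((-11637/22 - 187664/(-139369)) - 155969)*(-1/215802) = ((-11637/22 - 187664*(-1/139369)) - 155969)*(-1/215802) = ((-11637/22 + 187664/139369) - 155969)*(-1/215802) = (-1617708445/3066118 - 155969)*(-1/215802) = -479837066787/3066118*(-1/215802) = 53315229643/73519377404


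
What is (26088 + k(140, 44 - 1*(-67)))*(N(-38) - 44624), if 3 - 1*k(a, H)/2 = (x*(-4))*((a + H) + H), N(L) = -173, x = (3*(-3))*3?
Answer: 2333834106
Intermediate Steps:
x = -27 (x = -9*3 = -27)
k(a, H) = 6 - 432*H - 216*a (k(a, H) = 6 - 2*(-27*(-4))*((a + H) + H) = 6 - 216*((H + a) + H) = 6 - 216*(a + 2*H) = 6 - 2*(108*a + 216*H) = 6 + (-432*H - 216*a) = 6 - 432*H - 216*a)
(26088 + k(140, 44 - 1*(-67)))*(N(-38) - 44624) = (26088 + (6 - 432*(44 - 1*(-67)) - 216*140))*(-173 - 44624) = (26088 + (6 - 432*(44 + 67) - 30240))*(-44797) = (26088 + (6 - 432*111 - 30240))*(-44797) = (26088 + (6 - 47952 - 30240))*(-44797) = (26088 - 78186)*(-44797) = -52098*(-44797) = 2333834106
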